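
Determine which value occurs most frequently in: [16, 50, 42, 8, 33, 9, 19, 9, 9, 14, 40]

9

Step 1: Count the frequency of each value:
  8: appears 1 time(s)
  9: appears 3 time(s)
  14: appears 1 time(s)
  16: appears 1 time(s)
  19: appears 1 time(s)
  33: appears 1 time(s)
  40: appears 1 time(s)
  42: appears 1 time(s)
  50: appears 1 time(s)
Step 2: The value 9 appears most frequently (3 times).
Step 3: Mode = 9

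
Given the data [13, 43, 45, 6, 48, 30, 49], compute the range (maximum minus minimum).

43

Step 1: Identify the maximum value: max = 49
Step 2: Identify the minimum value: min = 6
Step 3: Range = max - min = 49 - 6 = 43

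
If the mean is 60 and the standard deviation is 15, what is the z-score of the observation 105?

3

Step 1: Recall the z-score formula: z = (x - mu) / sigma
Step 2: Substitute values: z = (105 - 60) / 15
Step 3: z = 45 / 15 = 3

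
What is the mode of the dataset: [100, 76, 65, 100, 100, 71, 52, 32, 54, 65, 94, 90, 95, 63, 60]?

100

Step 1: Count the frequency of each value:
  32: appears 1 time(s)
  52: appears 1 time(s)
  54: appears 1 time(s)
  60: appears 1 time(s)
  63: appears 1 time(s)
  65: appears 2 time(s)
  71: appears 1 time(s)
  76: appears 1 time(s)
  90: appears 1 time(s)
  94: appears 1 time(s)
  95: appears 1 time(s)
  100: appears 3 time(s)
Step 2: The value 100 appears most frequently (3 times).
Step 3: Mode = 100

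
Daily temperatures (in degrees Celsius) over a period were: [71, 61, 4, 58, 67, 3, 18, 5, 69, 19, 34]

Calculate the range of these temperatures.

68

Step 1: Identify the maximum value: max = 71
Step 2: Identify the minimum value: min = 3
Step 3: Range = max - min = 71 - 3 = 68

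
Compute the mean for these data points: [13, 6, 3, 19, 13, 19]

12.1667

Step 1: Sum all values: 13 + 6 + 3 + 19 + 13 + 19 = 73
Step 2: Count the number of values: n = 6
Step 3: Mean = sum / n = 73 / 6 = 12.1667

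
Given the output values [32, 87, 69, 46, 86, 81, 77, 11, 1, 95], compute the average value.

58.5

Step 1: Sum all values: 32 + 87 + 69 + 46 + 86 + 81 + 77 + 11 + 1 + 95 = 585
Step 2: Count the number of values: n = 10
Step 3: Mean = sum / n = 585 / 10 = 58.5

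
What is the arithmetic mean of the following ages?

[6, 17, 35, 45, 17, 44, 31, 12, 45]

28

Step 1: Sum all values: 6 + 17 + 35 + 45 + 17 + 44 + 31 + 12 + 45 = 252
Step 2: Count the number of values: n = 9
Step 3: Mean = sum / n = 252 / 9 = 28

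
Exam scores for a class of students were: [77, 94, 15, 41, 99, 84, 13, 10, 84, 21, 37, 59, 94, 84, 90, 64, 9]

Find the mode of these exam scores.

84

Step 1: Count the frequency of each value:
  9: appears 1 time(s)
  10: appears 1 time(s)
  13: appears 1 time(s)
  15: appears 1 time(s)
  21: appears 1 time(s)
  37: appears 1 time(s)
  41: appears 1 time(s)
  59: appears 1 time(s)
  64: appears 1 time(s)
  77: appears 1 time(s)
  84: appears 3 time(s)
  90: appears 1 time(s)
  94: appears 2 time(s)
  99: appears 1 time(s)
Step 2: The value 84 appears most frequently (3 times).
Step 3: Mode = 84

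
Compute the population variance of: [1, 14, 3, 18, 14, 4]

42.6667

Step 1: Compute the mean: (1 + 14 + 3 + 18 + 14 + 4) / 6 = 9
Step 2: Compute squared deviations from the mean:
  (1 - 9)^2 = 64
  (14 - 9)^2 = 25
  (3 - 9)^2 = 36
  (18 - 9)^2 = 81
  (14 - 9)^2 = 25
  (4 - 9)^2 = 25
Step 3: Sum of squared deviations = 256
Step 4: Population variance = 256 / 6 = 42.6667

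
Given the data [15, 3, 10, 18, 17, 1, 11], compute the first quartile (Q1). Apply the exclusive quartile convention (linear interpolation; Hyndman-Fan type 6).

3

Step 1: Sort the data: [1, 3, 10, 11, 15, 17, 18]
Step 2: n = 7
Step 3: Using the exclusive quartile method:
  Q1 = 3
  Q2 (median) = 11
  Q3 = 17
  IQR = Q3 - Q1 = 17 - 3 = 14
Step 4: Q1 = 3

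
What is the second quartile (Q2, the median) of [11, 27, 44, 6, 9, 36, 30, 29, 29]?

29

Step 1: Sort the data: [6, 9, 11, 27, 29, 29, 30, 36, 44]
Step 2: n = 9
Step 3: Q2 is the median. Since n is odd, it is the middle value at position 5: 29
Step 4: Q2 = 29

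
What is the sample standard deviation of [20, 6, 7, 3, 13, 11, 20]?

6.7047

Step 1: Compute the mean: 11.4286
Step 2: Sum of squared deviations from the mean: 269.7143
Step 3: Sample variance = 269.7143 / 6 = 44.9524
Step 4: Standard deviation = sqrt(44.9524) = 6.7047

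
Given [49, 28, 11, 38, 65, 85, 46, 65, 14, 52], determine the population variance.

492.01

Step 1: Compute the mean: (49 + 28 + 11 + 38 + 65 + 85 + 46 + 65 + 14 + 52) / 10 = 45.3
Step 2: Compute squared deviations from the mean:
  (49 - 45.3)^2 = 13.69
  (28 - 45.3)^2 = 299.29
  (11 - 45.3)^2 = 1176.49
  (38 - 45.3)^2 = 53.29
  (65 - 45.3)^2 = 388.09
  (85 - 45.3)^2 = 1576.09
  (46 - 45.3)^2 = 0.49
  (65 - 45.3)^2 = 388.09
  (14 - 45.3)^2 = 979.69
  (52 - 45.3)^2 = 44.89
Step 3: Sum of squared deviations = 4920.1
Step 4: Population variance = 4920.1 / 10 = 492.01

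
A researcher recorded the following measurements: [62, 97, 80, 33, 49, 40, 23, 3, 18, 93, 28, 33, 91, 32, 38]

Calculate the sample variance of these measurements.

879.7143

Step 1: Compute the mean: (62 + 97 + 80 + 33 + 49 + 40 + 23 + 3 + 18 + 93 + 28 + 33 + 91 + 32 + 38) / 15 = 48
Step 2: Compute squared deviations from the mean:
  (62 - 48)^2 = 196
  (97 - 48)^2 = 2401
  (80 - 48)^2 = 1024
  (33 - 48)^2 = 225
  (49 - 48)^2 = 1
  (40 - 48)^2 = 64
  (23 - 48)^2 = 625
  (3 - 48)^2 = 2025
  (18 - 48)^2 = 900
  (93 - 48)^2 = 2025
  (28 - 48)^2 = 400
  (33 - 48)^2 = 225
  (91 - 48)^2 = 1849
  (32 - 48)^2 = 256
  (38 - 48)^2 = 100
Step 3: Sum of squared deviations = 12316
Step 4: Sample variance = 12316 / 14 = 879.7143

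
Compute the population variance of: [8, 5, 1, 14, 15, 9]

23.5556

Step 1: Compute the mean: (8 + 5 + 1 + 14 + 15 + 9) / 6 = 8.6667
Step 2: Compute squared deviations from the mean:
  (8 - 8.6667)^2 = 0.4444
  (5 - 8.6667)^2 = 13.4444
  (1 - 8.6667)^2 = 58.7778
  (14 - 8.6667)^2 = 28.4444
  (15 - 8.6667)^2 = 40.1111
  (9 - 8.6667)^2 = 0.1111
Step 3: Sum of squared deviations = 141.3333
Step 4: Population variance = 141.3333 / 6 = 23.5556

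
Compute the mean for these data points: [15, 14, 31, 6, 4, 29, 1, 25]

15.625

Step 1: Sum all values: 15 + 14 + 31 + 6 + 4 + 29 + 1 + 25 = 125
Step 2: Count the number of values: n = 8
Step 3: Mean = sum / n = 125 / 8 = 15.625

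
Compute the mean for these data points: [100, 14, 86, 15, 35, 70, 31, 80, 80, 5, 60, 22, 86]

52.6154

Step 1: Sum all values: 100 + 14 + 86 + 15 + 35 + 70 + 31 + 80 + 80 + 5 + 60 + 22 + 86 = 684
Step 2: Count the number of values: n = 13
Step 3: Mean = sum / n = 684 / 13 = 52.6154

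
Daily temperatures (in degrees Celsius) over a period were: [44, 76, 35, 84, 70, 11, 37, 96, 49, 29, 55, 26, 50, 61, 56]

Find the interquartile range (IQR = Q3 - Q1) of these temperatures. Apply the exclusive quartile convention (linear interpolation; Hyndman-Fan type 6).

35

Step 1: Sort the data: [11, 26, 29, 35, 37, 44, 49, 50, 55, 56, 61, 70, 76, 84, 96]
Step 2: n = 15
Step 3: Using the exclusive quartile method:
  Q1 = 35
  Q2 (median) = 50
  Q3 = 70
  IQR = Q3 - Q1 = 70 - 35 = 35
Step 4: IQR = 35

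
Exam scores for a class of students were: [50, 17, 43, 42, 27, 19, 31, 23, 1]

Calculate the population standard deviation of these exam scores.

14.4179

Step 1: Compute the mean: 28.1111
Step 2: Sum of squared deviations from the mean: 1870.8889
Step 3: Population variance = 1870.8889 / 9 = 207.8765
Step 4: Standard deviation = sqrt(207.8765) = 14.4179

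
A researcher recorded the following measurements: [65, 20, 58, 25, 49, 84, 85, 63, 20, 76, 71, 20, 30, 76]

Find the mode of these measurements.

20

Step 1: Count the frequency of each value:
  20: appears 3 time(s)
  25: appears 1 time(s)
  30: appears 1 time(s)
  49: appears 1 time(s)
  58: appears 1 time(s)
  63: appears 1 time(s)
  65: appears 1 time(s)
  71: appears 1 time(s)
  76: appears 2 time(s)
  84: appears 1 time(s)
  85: appears 1 time(s)
Step 2: The value 20 appears most frequently (3 times).
Step 3: Mode = 20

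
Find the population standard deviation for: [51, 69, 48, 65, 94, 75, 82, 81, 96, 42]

17.8776

Step 1: Compute the mean: 70.3
Step 2: Sum of squared deviations from the mean: 3196.1
Step 3: Population variance = 3196.1 / 10 = 319.61
Step 4: Standard deviation = sqrt(319.61) = 17.8776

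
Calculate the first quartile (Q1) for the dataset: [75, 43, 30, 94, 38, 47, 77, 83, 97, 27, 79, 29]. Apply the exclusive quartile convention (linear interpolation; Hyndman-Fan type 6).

32

Step 1: Sort the data: [27, 29, 30, 38, 43, 47, 75, 77, 79, 83, 94, 97]
Step 2: n = 12
Step 3: Using the exclusive quartile method:
  Q1 = 32
  Q2 (median) = 61
  Q3 = 82
  IQR = Q3 - Q1 = 82 - 32 = 50
Step 4: Q1 = 32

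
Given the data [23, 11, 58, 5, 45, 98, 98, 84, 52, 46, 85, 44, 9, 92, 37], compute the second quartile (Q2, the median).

46

Step 1: Sort the data: [5, 9, 11, 23, 37, 44, 45, 46, 52, 58, 84, 85, 92, 98, 98]
Step 2: n = 15
Step 3: Q2 is the median. Since n is odd, it is the middle value at position 8: 46
Step 4: Q2 = 46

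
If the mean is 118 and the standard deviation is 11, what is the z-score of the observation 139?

1.9091

Step 1: Recall the z-score formula: z = (x - mu) / sigma
Step 2: Substitute values: z = (139 - 118) / 11
Step 3: z = 21 / 11 = 1.9091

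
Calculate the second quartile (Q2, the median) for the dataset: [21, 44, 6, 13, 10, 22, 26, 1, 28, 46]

21.5

Step 1: Sort the data: [1, 6, 10, 13, 21, 22, 26, 28, 44, 46]
Step 2: n = 10
Step 3: Q2 is the median. Since n is even, it is the average of the values at positions 5 and 6:
  Q2 = (21 + 22) / 2 = 21.5
Step 4: Q2 = 21.5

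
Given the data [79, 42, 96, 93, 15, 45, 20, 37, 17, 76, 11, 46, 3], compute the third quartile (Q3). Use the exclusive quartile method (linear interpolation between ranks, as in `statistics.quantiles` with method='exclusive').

77.5

Step 1: Sort the data: [3, 11, 15, 17, 20, 37, 42, 45, 46, 76, 79, 93, 96]
Step 2: n = 13
Step 3: Using the exclusive quartile method:
  Q1 = 16
  Q2 (median) = 42
  Q3 = 77.5
  IQR = Q3 - Q1 = 77.5 - 16 = 61.5
Step 4: Q3 = 77.5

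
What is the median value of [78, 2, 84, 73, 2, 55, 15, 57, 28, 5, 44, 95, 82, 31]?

49.5

Step 1: Sort the data in ascending order: [2, 2, 5, 15, 28, 31, 44, 55, 57, 73, 78, 82, 84, 95]
Step 2: The number of values is n = 14.
Step 3: Since n is even, the median is the average of positions 7 and 8:
  Median = (44 + 55) / 2 = 49.5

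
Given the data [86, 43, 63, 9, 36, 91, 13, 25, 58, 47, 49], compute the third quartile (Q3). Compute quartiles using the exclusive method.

63

Step 1: Sort the data: [9, 13, 25, 36, 43, 47, 49, 58, 63, 86, 91]
Step 2: n = 11
Step 3: Using the exclusive quartile method:
  Q1 = 25
  Q2 (median) = 47
  Q3 = 63
  IQR = Q3 - Q1 = 63 - 25 = 38
Step 4: Q3 = 63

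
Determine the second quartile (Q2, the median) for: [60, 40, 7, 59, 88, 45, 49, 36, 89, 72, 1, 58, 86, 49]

53.5

Step 1: Sort the data: [1, 7, 36, 40, 45, 49, 49, 58, 59, 60, 72, 86, 88, 89]
Step 2: n = 14
Step 3: Q2 is the median. Since n is even, it is the average of the values at positions 7 and 8:
  Q2 = (49 + 58) / 2 = 53.5
Step 4: Q2 = 53.5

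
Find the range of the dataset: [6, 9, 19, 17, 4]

15

Step 1: Identify the maximum value: max = 19
Step 2: Identify the minimum value: min = 4
Step 3: Range = max - min = 19 - 4 = 15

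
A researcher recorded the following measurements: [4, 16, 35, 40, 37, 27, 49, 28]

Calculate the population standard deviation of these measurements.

13.3135

Step 1: Compute the mean: 29.5
Step 2: Sum of squared deviations from the mean: 1418
Step 3: Population variance = 1418 / 8 = 177.25
Step 4: Standard deviation = sqrt(177.25) = 13.3135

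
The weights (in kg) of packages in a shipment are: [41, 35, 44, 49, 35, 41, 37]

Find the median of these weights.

41

Step 1: Sort the data in ascending order: [35, 35, 37, 41, 41, 44, 49]
Step 2: The number of values is n = 7.
Step 3: Since n is odd, the median is the middle value at position 4: 41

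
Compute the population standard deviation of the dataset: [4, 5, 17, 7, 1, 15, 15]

5.9144

Step 1: Compute the mean: 9.1429
Step 2: Sum of squared deviations from the mean: 244.8571
Step 3: Population variance = 244.8571 / 7 = 34.9796
Step 4: Standard deviation = sqrt(34.9796) = 5.9144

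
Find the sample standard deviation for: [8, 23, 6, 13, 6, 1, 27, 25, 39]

12.6304

Step 1: Compute the mean: 16.4444
Step 2: Sum of squared deviations from the mean: 1276.2222
Step 3: Sample variance = 1276.2222 / 8 = 159.5278
Step 4: Standard deviation = sqrt(159.5278) = 12.6304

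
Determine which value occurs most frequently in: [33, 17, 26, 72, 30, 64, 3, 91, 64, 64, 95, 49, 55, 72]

64

Step 1: Count the frequency of each value:
  3: appears 1 time(s)
  17: appears 1 time(s)
  26: appears 1 time(s)
  30: appears 1 time(s)
  33: appears 1 time(s)
  49: appears 1 time(s)
  55: appears 1 time(s)
  64: appears 3 time(s)
  72: appears 2 time(s)
  91: appears 1 time(s)
  95: appears 1 time(s)
Step 2: The value 64 appears most frequently (3 times).
Step 3: Mode = 64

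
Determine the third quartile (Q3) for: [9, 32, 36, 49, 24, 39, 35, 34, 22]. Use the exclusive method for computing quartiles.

37.5

Step 1: Sort the data: [9, 22, 24, 32, 34, 35, 36, 39, 49]
Step 2: n = 9
Step 3: Using the exclusive quartile method:
  Q1 = 23
  Q2 (median) = 34
  Q3 = 37.5
  IQR = Q3 - Q1 = 37.5 - 23 = 14.5
Step 4: Q3 = 37.5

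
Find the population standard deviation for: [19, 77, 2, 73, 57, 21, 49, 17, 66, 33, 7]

25.9093

Step 1: Compute the mean: 38.2727
Step 2: Sum of squared deviations from the mean: 7384.1818
Step 3: Population variance = 7384.1818 / 11 = 671.2893
Step 4: Standard deviation = sqrt(671.2893) = 25.9093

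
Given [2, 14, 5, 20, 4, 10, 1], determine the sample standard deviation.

7

Step 1: Compute the mean: 8
Step 2: Sum of squared deviations from the mean: 294
Step 3: Sample variance = 294 / 6 = 49
Step 4: Standard deviation = sqrt(49) = 7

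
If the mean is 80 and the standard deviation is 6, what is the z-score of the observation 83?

0.5

Step 1: Recall the z-score formula: z = (x - mu) / sigma
Step 2: Substitute values: z = (83 - 80) / 6
Step 3: z = 3 / 6 = 0.5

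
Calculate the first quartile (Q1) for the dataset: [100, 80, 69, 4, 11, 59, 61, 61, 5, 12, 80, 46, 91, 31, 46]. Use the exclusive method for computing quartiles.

12

Step 1: Sort the data: [4, 5, 11, 12, 31, 46, 46, 59, 61, 61, 69, 80, 80, 91, 100]
Step 2: n = 15
Step 3: Using the exclusive quartile method:
  Q1 = 12
  Q2 (median) = 59
  Q3 = 80
  IQR = Q3 - Q1 = 80 - 12 = 68
Step 4: Q1 = 12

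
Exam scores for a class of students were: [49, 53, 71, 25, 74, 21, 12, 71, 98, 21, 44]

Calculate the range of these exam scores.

86

Step 1: Identify the maximum value: max = 98
Step 2: Identify the minimum value: min = 12
Step 3: Range = max - min = 98 - 12 = 86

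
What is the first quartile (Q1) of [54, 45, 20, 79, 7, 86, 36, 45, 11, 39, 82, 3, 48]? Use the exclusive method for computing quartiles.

15.5

Step 1: Sort the data: [3, 7, 11, 20, 36, 39, 45, 45, 48, 54, 79, 82, 86]
Step 2: n = 13
Step 3: Using the exclusive quartile method:
  Q1 = 15.5
  Q2 (median) = 45
  Q3 = 66.5
  IQR = Q3 - Q1 = 66.5 - 15.5 = 51
Step 4: Q1 = 15.5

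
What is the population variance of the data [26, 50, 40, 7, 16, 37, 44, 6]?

254.6875

Step 1: Compute the mean: (26 + 50 + 40 + 7 + 16 + 37 + 44 + 6) / 8 = 28.25
Step 2: Compute squared deviations from the mean:
  (26 - 28.25)^2 = 5.0625
  (50 - 28.25)^2 = 473.0625
  (40 - 28.25)^2 = 138.0625
  (7 - 28.25)^2 = 451.5625
  (16 - 28.25)^2 = 150.0625
  (37 - 28.25)^2 = 76.5625
  (44 - 28.25)^2 = 248.0625
  (6 - 28.25)^2 = 495.0625
Step 3: Sum of squared deviations = 2037.5
Step 4: Population variance = 2037.5 / 8 = 254.6875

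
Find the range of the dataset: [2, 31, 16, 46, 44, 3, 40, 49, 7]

47

Step 1: Identify the maximum value: max = 49
Step 2: Identify the minimum value: min = 2
Step 3: Range = max - min = 49 - 2 = 47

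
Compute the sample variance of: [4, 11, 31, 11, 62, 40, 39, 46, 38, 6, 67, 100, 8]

820.2564

Step 1: Compute the mean: (4 + 11 + 31 + 11 + 62 + 40 + 39 + 46 + 38 + 6 + 67 + 100 + 8) / 13 = 35.6154
Step 2: Compute squared deviations from the mean:
  (4 - 35.6154)^2 = 999.5325
  (11 - 35.6154)^2 = 605.9172
  (31 - 35.6154)^2 = 21.3018
  (11 - 35.6154)^2 = 605.9172
  (62 - 35.6154)^2 = 696.1479
  (40 - 35.6154)^2 = 19.2249
  (39 - 35.6154)^2 = 11.4556
  (46 - 35.6154)^2 = 107.8402
  (38 - 35.6154)^2 = 5.6864
  (6 - 35.6154)^2 = 877.071
  (67 - 35.6154)^2 = 984.9941
  (100 - 35.6154)^2 = 4145.3787
  (8 - 35.6154)^2 = 762.6095
Step 3: Sum of squared deviations = 9843.0769
Step 4: Sample variance = 9843.0769 / 12 = 820.2564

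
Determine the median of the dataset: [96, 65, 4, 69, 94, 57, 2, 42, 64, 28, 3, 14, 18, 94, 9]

42

Step 1: Sort the data in ascending order: [2, 3, 4, 9, 14, 18, 28, 42, 57, 64, 65, 69, 94, 94, 96]
Step 2: The number of values is n = 15.
Step 3: Since n is odd, the median is the middle value at position 8: 42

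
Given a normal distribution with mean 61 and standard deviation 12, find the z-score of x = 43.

-1.5

Step 1: Recall the z-score formula: z = (x - mu) / sigma
Step 2: Substitute values: z = (43 - 61) / 12
Step 3: z = -18 / 12 = -1.5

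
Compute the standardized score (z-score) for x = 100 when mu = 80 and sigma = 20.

1

Step 1: Recall the z-score formula: z = (x - mu) / sigma
Step 2: Substitute values: z = (100 - 80) / 20
Step 3: z = 20 / 20 = 1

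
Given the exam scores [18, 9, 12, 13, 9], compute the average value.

12.2

Step 1: Sum all values: 18 + 9 + 12 + 13 + 9 = 61
Step 2: Count the number of values: n = 5
Step 3: Mean = sum / n = 61 / 5 = 12.2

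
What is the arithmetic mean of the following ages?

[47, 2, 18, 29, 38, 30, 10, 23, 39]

26.2222

Step 1: Sum all values: 47 + 2 + 18 + 29 + 38 + 30 + 10 + 23 + 39 = 236
Step 2: Count the number of values: n = 9
Step 3: Mean = sum / n = 236 / 9 = 26.2222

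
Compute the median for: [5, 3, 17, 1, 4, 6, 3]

4

Step 1: Sort the data in ascending order: [1, 3, 3, 4, 5, 6, 17]
Step 2: The number of values is n = 7.
Step 3: Since n is odd, the median is the middle value at position 4: 4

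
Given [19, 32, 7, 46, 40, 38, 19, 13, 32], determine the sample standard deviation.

13.3417

Step 1: Compute the mean: 27.3333
Step 2: Sum of squared deviations from the mean: 1424
Step 3: Sample variance = 1424 / 8 = 178
Step 4: Standard deviation = sqrt(178) = 13.3417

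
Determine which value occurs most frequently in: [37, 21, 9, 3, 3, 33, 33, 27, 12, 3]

3

Step 1: Count the frequency of each value:
  3: appears 3 time(s)
  9: appears 1 time(s)
  12: appears 1 time(s)
  21: appears 1 time(s)
  27: appears 1 time(s)
  33: appears 2 time(s)
  37: appears 1 time(s)
Step 2: The value 3 appears most frequently (3 times).
Step 3: Mode = 3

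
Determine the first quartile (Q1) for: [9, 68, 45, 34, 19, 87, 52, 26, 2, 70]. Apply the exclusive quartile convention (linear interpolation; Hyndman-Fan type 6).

16.5

Step 1: Sort the data: [2, 9, 19, 26, 34, 45, 52, 68, 70, 87]
Step 2: n = 10
Step 3: Using the exclusive quartile method:
  Q1 = 16.5
  Q2 (median) = 39.5
  Q3 = 68.5
  IQR = Q3 - Q1 = 68.5 - 16.5 = 52
Step 4: Q1 = 16.5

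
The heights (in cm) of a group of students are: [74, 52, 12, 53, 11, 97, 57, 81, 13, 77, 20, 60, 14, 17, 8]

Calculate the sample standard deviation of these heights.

30.8208

Step 1: Compute the mean: 43.0667
Step 2: Sum of squared deviations from the mean: 13298.9333
Step 3: Sample variance = 13298.9333 / 14 = 949.9238
Step 4: Standard deviation = sqrt(949.9238) = 30.8208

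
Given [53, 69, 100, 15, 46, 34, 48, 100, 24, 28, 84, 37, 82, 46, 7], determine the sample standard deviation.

29.5317

Step 1: Compute the mean: 51.5333
Step 2: Sum of squared deviations from the mean: 12209.7333
Step 3: Sample variance = 12209.7333 / 14 = 872.1238
Step 4: Standard deviation = sqrt(872.1238) = 29.5317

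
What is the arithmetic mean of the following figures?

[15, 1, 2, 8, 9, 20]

9.1667

Step 1: Sum all values: 15 + 1 + 2 + 8 + 9 + 20 = 55
Step 2: Count the number of values: n = 6
Step 3: Mean = sum / n = 55 / 6 = 9.1667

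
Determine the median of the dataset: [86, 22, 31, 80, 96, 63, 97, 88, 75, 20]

77.5

Step 1: Sort the data in ascending order: [20, 22, 31, 63, 75, 80, 86, 88, 96, 97]
Step 2: The number of values is n = 10.
Step 3: Since n is even, the median is the average of positions 5 and 6:
  Median = (75 + 80) / 2 = 77.5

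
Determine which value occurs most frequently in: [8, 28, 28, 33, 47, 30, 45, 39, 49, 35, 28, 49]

28

Step 1: Count the frequency of each value:
  8: appears 1 time(s)
  28: appears 3 time(s)
  30: appears 1 time(s)
  33: appears 1 time(s)
  35: appears 1 time(s)
  39: appears 1 time(s)
  45: appears 1 time(s)
  47: appears 1 time(s)
  49: appears 2 time(s)
Step 2: The value 28 appears most frequently (3 times).
Step 3: Mode = 28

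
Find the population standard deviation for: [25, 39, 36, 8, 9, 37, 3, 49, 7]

16.2412

Step 1: Compute the mean: 23.6667
Step 2: Sum of squared deviations from the mean: 2374
Step 3: Population variance = 2374 / 9 = 263.7778
Step 4: Standard deviation = sqrt(263.7778) = 16.2412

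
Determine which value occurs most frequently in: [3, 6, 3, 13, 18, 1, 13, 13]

13

Step 1: Count the frequency of each value:
  1: appears 1 time(s)
  3: appears 2 time(s)
  6: appears 1 time(s)
  13: appears 3 time(s)
  18: appears 1 time(s)
Step 2: The value 13 appears most frequently (3 times).
Step 3: Mode = 13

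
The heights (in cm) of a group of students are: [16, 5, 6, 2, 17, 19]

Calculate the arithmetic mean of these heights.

10.8333

Step 1: Sum all values: 16 + 5 + 6 + 2 + 17 + 19 = 65
Step 2: Count the number of values: n = 6
Step 3: Mean = sum / n = 65 / 6 = 10.8333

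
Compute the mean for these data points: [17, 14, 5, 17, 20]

14.6

Step 1: Sum all values: 17 + 14 + 5 + 17 + 20 = 73
Step 2: Count the number of values: n = 5
Step 3: Mean = sum / n = 73 / 5 = 14.6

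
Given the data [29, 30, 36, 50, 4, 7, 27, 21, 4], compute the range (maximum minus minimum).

46

Step 1: Identify the maximum value: max = 50
Step 2: Identify the minimum value: min = 4
Step 3: Range = max - min = 50 - 4 = 46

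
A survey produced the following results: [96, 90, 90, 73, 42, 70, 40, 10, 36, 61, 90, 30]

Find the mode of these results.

90

Step 1: Count the frequency of each value:
  10: appears 1 time(s)
  30: appears 1 time(s)
  36: appears 1 time(s)
  40: appears 1 time(s)
  42: appears 1 time(s)
  61: appears 1 time(s)
  70: appears 1 time(s)
  73: appears 1 time(s)
  90: appears 3 time(s)
  96: appears 1 time(s)
Step 2: The value 90 appears most frequently (3 times).
Step 3: Mode = 90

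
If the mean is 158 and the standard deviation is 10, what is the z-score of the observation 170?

1.2

Step 1: Recall the z-score formula: z = (x - mu) / sigma
Step 2: Substitute values: z = (170 - 158) / 10
Step 3: z = 12 / 10 = 1.2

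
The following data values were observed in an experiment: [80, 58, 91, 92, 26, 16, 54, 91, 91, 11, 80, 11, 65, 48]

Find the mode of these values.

91

Step 1: Count the frequency of each value:
  11: appears 2 time(s)
  16: appears 1 time(s)
  26: appears 1 time(s)
  48: appears 1 time(s)
  54: appears 1 time(s)
  58: appears 1 time(s)
  65: appears 1 time(s)
  80: appears 2 time(s)
  91: appears 3 time(s)
  92: appears 1 time(s)
Step 2: The value 91 appears most frequently (3 times).
Step 3: Mode = 91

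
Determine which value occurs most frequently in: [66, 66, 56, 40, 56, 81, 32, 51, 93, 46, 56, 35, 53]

56

Step 1: Count the frequency of each value:
  32: appears 1 time(s)
  35: appears 1 time(s)
  40: appears 1 time(s)
  46: appears 1 time(s)
  51: appears 1 time(s)
  53: appears 1 time(s)
  56: appears 3 time(s)
  66: appears 2 time(s)
  81: appears 1 time(s)
  93: appears 1 time(s)
Step 2: The value 56 appears most frequently (3 times).
Step 3: Mode = 56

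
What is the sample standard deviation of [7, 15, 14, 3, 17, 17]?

5.8109

Step 1: Compute the mean: 12.1667
Step 2: Sum of squared deviations from the mean: 168.8333
Step 3: Sample variance = 168.8333 / 5 = 33.7667
Step 4: Standard deviation = sqrt(33.7667) = 5.8109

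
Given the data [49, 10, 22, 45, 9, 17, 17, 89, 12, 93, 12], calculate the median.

17

Step 1: Sort the data in ascending order: [9, 10, 12, 12, 17, 17, 22, 45, 49, 89, 93]
Step 2: The number of values is n = 11.
Step 3: Since n is odd, the median is the middle value at position 6: 17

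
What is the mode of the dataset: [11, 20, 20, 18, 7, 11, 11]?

11

Step 1: Count the frequency of each value:
  7: appears 1 time(s)
  11: appears 3 time(s)
  18: appears 1 time(s)
  20: appears 2 time(s)
Step 2: The value 11 appears most frequently (3 times).
Step 3: Mode = 11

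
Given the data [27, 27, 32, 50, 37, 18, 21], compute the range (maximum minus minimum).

32

Step 1: Identify the maximum value: max = 50
Step 2: Identify the minimum value: min = 18
Step 3: Range = max - min = 50 - 18 = 32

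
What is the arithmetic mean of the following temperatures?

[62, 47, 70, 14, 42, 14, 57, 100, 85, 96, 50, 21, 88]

57.3846

Step 1: Sum all values: 62 + 47 + 70 + 14 + 42 + 14 + 57 + 100 + 85 + 96 + 50 + 21 + 88 = 746
Step 2: Count the number of values: n = 13
Step 3: Mean = sum / n = 746 / 13 = 57.3846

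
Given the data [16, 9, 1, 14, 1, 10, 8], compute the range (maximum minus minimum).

15

Step 1: Identify the maximum value: max = 16
Step 2: Identify the minimum value: min = 1
Step 3: Range = max - min = 16 - 1 = 15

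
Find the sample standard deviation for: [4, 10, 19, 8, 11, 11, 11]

4.504

Step 1: Compute the mean: 10.5714
Step 2: Sum of squared deviations from the mean: 121.7143
Step 3: Sample variance = 121.7143 / 6 = 20.2857
Step 4: Standard deviation = sqrt(20.2857) = 4.504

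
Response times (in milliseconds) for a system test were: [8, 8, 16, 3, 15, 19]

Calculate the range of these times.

16

Step 1: Identify the maximum value: max = 19
Step 2: Identify the minimum value: min = 3
Step 3: Range = max - min = 19 - 3 = 16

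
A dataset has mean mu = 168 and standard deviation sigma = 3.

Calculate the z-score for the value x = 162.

-2

Step 1: Recall the z-score formula: z = (x - mu) / sigma
Step 2: Substitute values: z = (162 - 168) / 3
Step 3: z = -6 / 3 = -2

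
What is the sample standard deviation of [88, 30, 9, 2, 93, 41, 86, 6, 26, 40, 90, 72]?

35.3256

Step 1: Compute the mean: 48.5833
Step 2: Sum of squared deviations from the mean: 13726.9167
Step 3: Sample variance = 13726.9167 / 11 = 1247.9015
Step 4: Standard deviation = sqrt(1247.9015) = 35.3256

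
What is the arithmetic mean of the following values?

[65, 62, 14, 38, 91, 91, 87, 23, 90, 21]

58.2

Step 1: Sum all values: 65 + 62 + 14 + 38 + 91 + 91 + 87 + 23 + 90 + 21 = 582
Step 2: Count the number of values: n = 10
Step 3: Mean = sum / n = 582 / 10 = 58.2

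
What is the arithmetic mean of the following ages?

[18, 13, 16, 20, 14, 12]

15.5

Step 1: Sum all values: 18 + 13 + 16 + 20 + 14 + 12 = 93
Step 2: Count the number of values: n = 6
Step 3: Mean = sum / n = 93 / 6 = 15.5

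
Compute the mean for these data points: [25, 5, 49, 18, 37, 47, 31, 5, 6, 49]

27.2

Step 1: Sum all values: 25 + 5 + 49 + 18 + 37 + 47 + 31 + 5 + 6 + 49 = 272
Step 2: Count the number of values: n = 10
Step 3: Mean = sum / n = 272 / 10 = 27.2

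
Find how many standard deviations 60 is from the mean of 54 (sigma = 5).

1.2

Step 1: Recall the z-score formula: z = (x - mu) / sigma
Step 2: Substitute values: z = (60 - 54) / 5
Step 3: z = 6 / 5 = 1.2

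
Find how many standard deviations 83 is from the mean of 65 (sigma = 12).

1.5

Step 1: Recall the z-score formula: z = (x - mu) / sigma
Step 2: Substitute values: z = (83 - 65) / 12
Step 3: z = 18 / 12 = 1.5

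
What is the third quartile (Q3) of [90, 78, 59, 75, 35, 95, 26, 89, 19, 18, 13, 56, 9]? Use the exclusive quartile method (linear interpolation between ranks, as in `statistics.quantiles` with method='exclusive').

83.5

Step 1: Sort the data: [9, 13, 18, 19, 26, 35, 56, 59, 75, 78, 89, 90, 95]
Step 2: n = 13
Step 3: Using the exclusive quartile method:
  Q1 = 18.5
  Q2 (median) = 56
  Q3 = 83.5
  IQR = Q3 - Q1 = 83.5 - 18.5 = 65
Step 4: Q3 = 83.5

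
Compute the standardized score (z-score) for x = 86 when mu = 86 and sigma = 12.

0

Step 1: Recall the z-score formula: z = (x - mu) / sigma
Step 2: Substitute values: z = (86 - 86) / 12
Step 3: z = 0 / 12 = 0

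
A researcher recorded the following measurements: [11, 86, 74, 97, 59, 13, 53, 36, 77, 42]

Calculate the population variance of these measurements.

781.96

Step 1: Compute the mean: (11 + 86 + 74 + 97 + 59 + 13 + 53 + 36 + 77 + 42) / 10 = 54.8
Step 2: Compute squared deviations from the mean:
  (11 - 54.8)^2 = 1918.44
  (86 - 54.8)^2 = 973.44
  (74 - 54.8)^2 = 368.64
  (97 - 54.8)^2 = 1780.84
  (59 - 54.8)^2 = 17.64
  (13 - 54.8)^2 = 1747.24
  (53 - 54.8)^2 = 3.24
  (36 - 54.8)^2 = 353.44
  (77 - 54.8)^2 = 492.84
  (42 - 54.8)^2 = 163.84
Step 3: Sum of squared deviations = 7819.6
Step 4: Population variance = 7819.6 / 10 = 781.96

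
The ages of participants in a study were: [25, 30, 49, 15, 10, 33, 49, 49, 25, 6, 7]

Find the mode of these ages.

49

Step 1: Count the frequency of each value:
  6: appears 1 time(s)
  7: appears 1 time(s)
  10: appears 1 time(s)
  15: appears 1 time(s)
  25: appears 2 time(s)
  30: appears 1 time(s)
  33: appears 1 time(s)
  49: appears 3 time(s)
Step 2: The value 49 appears most frequently (3 times).
Step 3: Mode = 49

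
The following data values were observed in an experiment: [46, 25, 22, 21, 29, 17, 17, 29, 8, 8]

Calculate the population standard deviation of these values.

10.6094

Step 1: Compute the mean: 22.2
Step 2: Sum of squared deviations from the mean: 1125.6
Step 3: Population variance = 1125.6 / 10 = 112.56
Step 4: Standard deviation = sqrt(112.56) = 10.6094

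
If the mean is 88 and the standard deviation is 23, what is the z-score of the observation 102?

0.6087

Step 1: Recall the z-score formula: z = (x - mu) / sigma
Step 2: Substitute values: z = (102 - 88) / 23
Step 3: z = 14 / 23 = 0.6087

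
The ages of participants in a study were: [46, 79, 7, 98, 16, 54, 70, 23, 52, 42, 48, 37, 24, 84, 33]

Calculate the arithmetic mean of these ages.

47.5333

Step 1: Sum all values: 46 + 79 + 7 + 98 + 16 + 54 + 70 + 23 + 52 + 42 + 48 + 37 + 24 + 84 + 33 = 713
Step 2: Count the number of values: n = 15
Step 3: Mean = sum / n = 713 / 15 = 47.5333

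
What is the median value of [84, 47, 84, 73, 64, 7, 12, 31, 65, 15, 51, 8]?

49

Step 1: Sort the data in ascending order: [7, 8, 12, 15, 31, 47, 51, 64, 65, 73, 84, 84]
Step 2: The number of values is n = 12.
Step 3: Since n is even, the median is the average of positions 6 and 7:
  Median = (47 + 51) / 2 = 49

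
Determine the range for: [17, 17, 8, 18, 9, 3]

15

Step 1: Identify the maximum value: max = 18
Step 2: Identify the minimum value: min = 3
Step 3: Range = max - min = 18 - 3 = 15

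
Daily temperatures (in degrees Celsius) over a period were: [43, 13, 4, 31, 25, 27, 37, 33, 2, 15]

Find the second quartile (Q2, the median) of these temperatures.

26

Step 1: Sort the data: [2, 4, 13, 15, 25, 27, 31, 33, 37, 43]
Step 2: n = 10
Step 3: Q2 is the median. Since n is even, it is the average of the values at positions 5 and 6:
  Q2 = (25 + 27) / 2 = 26
Step 4: Q2 = 26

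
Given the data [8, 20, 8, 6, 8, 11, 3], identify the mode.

8

Step 1: Count the frequency of each value:
  3: appears 1 time(s)
  6: appears 1 time(s)
  8: appears 3 time(s)
  11: appears 1 time(s)
  20: appears 1 time(s)
Step 2: The value 8 appears most frequently (3 times).
Step 3: Mode = 8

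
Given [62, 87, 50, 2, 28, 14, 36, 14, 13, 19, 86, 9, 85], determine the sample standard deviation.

31.6276

Step 1: Compute the mean: 38.8462
Step 2: Sum of squared deviations from the mean: 12003.6923
Step 3: Sample variance = 12003.6923 / 12 = 1000.3077
Step 4: Standard deviation = sqrt(1000.3077) = 31.6276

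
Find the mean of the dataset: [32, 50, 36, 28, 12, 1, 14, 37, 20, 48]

27.8

Step 1: Sum all values: 32 + 50 + 36 + 28 + 12 + 1 + 14 + 37 + 20 + 48 = 278
Step 2: Count the number of values: n = 10
Step 3: Mean = sum / n = 278 / 10 = 27.8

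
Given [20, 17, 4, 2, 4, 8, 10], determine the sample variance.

47.5714

Step 1: Compute the mean: (20 + 17 + 4 + 2 + 4 + 8 + 10) / 7 = 9.2857
Step 2: Compute squared deviations from the mean:
  (20 - 9.2857)^2 = 114.7959
  (17 - 9.2857)^2 = 59.5102
  (4 - 9.2857)^2 = 27.9388
  (2 - 9.2857)^2 = 53.0816
  (4 - 9.2857)^2 = 27.9388
  (8 - 9.2857)^2 = 1.6531
  (10 - 9.2857)^2 = 0.5102
Step 3: Sum of squared deviations = 285.4286
Step 4: Sample variance = 285.4286 / 6 = 47.5714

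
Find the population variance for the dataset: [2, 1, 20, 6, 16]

58.4

Step 1: Compute the mean: (2 + 1 + 20 + 6 + 16) / 5 = 9
Step 2: Compute squared deviations from the mean:
  (2 - 9)^2 = 49
  (1 - 9)^2 = 64
  (20 - 9)^2 = 121
  (6 - 9)^2 = 9
  (16 - 9)^2 = 49
Step 3: Sum of squared deviations = 292
Step 4: Population variance = 292 / 5 = 58.4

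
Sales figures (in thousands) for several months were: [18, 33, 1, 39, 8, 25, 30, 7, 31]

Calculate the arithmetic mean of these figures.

21.3333

Step 1: Sum all values: 18 + 33 + 1 + 39 + 8 + 25 + 30 + 7 + 31 = 192
Step 2: Count the number of values: n = 9
Step 3: Mean = sum / n = 192 / 9 = 21.3333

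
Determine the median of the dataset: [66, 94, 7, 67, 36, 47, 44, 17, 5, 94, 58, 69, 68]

58

Step 1: Sort the data in ascending order: [5, 7, 17, 36, 44, 47, 58, 66, 67, 68, 69, 94, 94]
Step 2: The number of values is n = 13.
Step 3: Since n is odd, the median is the middle value at position 7: 58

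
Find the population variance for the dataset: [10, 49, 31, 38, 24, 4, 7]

250.2041

Step 1: Compute the mean: (10 + 49 + 31 + 38 + 24 + 4 + 7) / 7 = 23.2857
Step 2: Compute squared deviations from the mean:
  (10 - 23.2857)^2 = 176.5102
  (49 - 23.2857)^2 = 661.2245
  (31 - 23.2857)^2 = 59.5102
  (38 - 23.2857)^2 = 216.5102
  (24 - 23.2857)^2 = 0.5102
  (4 - 23.2857)^2 = 371.9388
  (7 - 23.2857)^2 = 265.2245
Step 3: Sum of squared deviations = 1751.4286
Step 4: Population variance = 1751.4286 / 7 = 250.2041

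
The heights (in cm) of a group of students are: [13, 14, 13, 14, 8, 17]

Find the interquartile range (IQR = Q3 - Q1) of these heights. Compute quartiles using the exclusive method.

3

Step 1: Sort the data: [8, 13, 13, 14, 14, 17]
Step 2: n = 6
Step 3: Using the exclusive quartile method:
  Q1 = 11.75
  Q2 (median) = 13.5
  Q3 = 14.75
  IQR = Q3 - Q1 = 14.75 - 11.75 = 3
Step 4: IQR = 3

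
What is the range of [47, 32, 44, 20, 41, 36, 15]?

32

Step 1: Identify the maximum value: max = 47
Step 2: Identify the minimum value: min = 15
Step 3: Range = max - min = 47 - 15 = 32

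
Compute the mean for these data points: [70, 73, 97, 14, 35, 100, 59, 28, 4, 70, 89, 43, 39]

55.4615

Step 1: Sum all values: 70 + 73 + 97 + 14 + 35 + 100 + 59 + 28 + 4 + 70 + 89 + 43 + 39 = 721
Step 2: Count the number of values: n = 13
Step 3: Mean = sum / n = 721 / 13 = 55.4615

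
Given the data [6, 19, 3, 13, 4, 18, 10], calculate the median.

10

Step 1: Sort the data in ascending order: [3, 4, 6, 10, 13, 18, 19]
Step 2: The number of values is n = 7.
Step 3: Since n is odd, the median is the middle value at position 4: 10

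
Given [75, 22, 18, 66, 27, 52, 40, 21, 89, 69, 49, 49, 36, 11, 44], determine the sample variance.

525.1238

Step 1: Compute the mean: (75 + 22 + 18 + 66 + 27 + 52 + 40 + 21 + 89 + 69 + 49 + 49 + 36 + 11 + 44) / 15 = 44.5333
Step 2: Compute squared deviations from the mean:
  (75 - 44.5333)^2 = 928.2178
  (22 - 44.5333)^2 = 507.7511
  (18 - 44.5333)^2 = 704.0178
  (66 - 44.5333)^2 = 460.8178
  (27 - 44.5333)^2 = 307.4178
  (52 - 44.5333)^2 = 55.7511
  (40 - 44.5333)^2 = 20.5511
  (21 - 44.5333)^2 = 553.8178
  (89 - 44.5333)^2 = 1977.2844
  (69 - 44.5333)^2 = 598.6178
  (49 - 44.5333)^2 = 19.9511
  (49 - 44.5333)^2 = 19.9511
  (36 - 44.5333)^2 = 72.8178
  (11 - 44.5333)^2 = 1124.4844
  (44 - 44.5333)^2 = 0.2844
Step 3: Sum of squared deviations = 7351.7333
Step 4: Sample variance = 7351.7333 / 14 = 525.1238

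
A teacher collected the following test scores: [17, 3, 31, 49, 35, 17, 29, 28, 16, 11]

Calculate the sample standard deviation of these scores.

13.36

Step 1: Compute the mean: 23.6
Step 2: Sum of squared deviations from the mean: 1606.4
Step 3: Sample variance = 1606.4 / 9 = 178.4889
Step 4: Standard deviation = sqrt(178.4889) = 13.36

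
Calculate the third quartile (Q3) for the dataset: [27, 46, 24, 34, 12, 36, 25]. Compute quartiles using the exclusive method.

36

Step 1: Sort the data: [12, 24, 25, 27, 34, 36, 46]
Step 2: n = 7
Step 3: Using the exclusive quartile method:
  Q1 = 24
  Q2 (median) = 27
  Q3 = 36
  IQR = Q3 - Q1 = 36 - 24 = 12
Step 4: Q3 = 36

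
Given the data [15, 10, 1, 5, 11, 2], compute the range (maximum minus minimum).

14

Step 1: Identify the maximum value: max = 15
Step 2: Identify the minimum value: min = 1
Step 3: Range = max - min = 15 - 1 = 14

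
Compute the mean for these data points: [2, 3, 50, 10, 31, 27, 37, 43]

25.375

Step 1: Sum all values: 2 + 3 + 50 + 10 + 31 + 27 + 37 + 43 = 203
Step 2: Count the number of values: n = 8
Step 3: Mean = sum / n = 203 / 8 = 25.375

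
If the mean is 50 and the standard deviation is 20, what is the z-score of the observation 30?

-1

Step 1: Recall the z-score formula: z = (x - mu) / sigma
Step 2: Substitute values: z = (30 - 50) / 20
Step 3: z = -20 / 20 = -1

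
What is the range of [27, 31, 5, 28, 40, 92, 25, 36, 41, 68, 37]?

87

Step 1: Identify the maximum value: max = 92
Step 2: Identify the minimum value: min = 5
Step 3: Range = max - min = 92 - 5 = 87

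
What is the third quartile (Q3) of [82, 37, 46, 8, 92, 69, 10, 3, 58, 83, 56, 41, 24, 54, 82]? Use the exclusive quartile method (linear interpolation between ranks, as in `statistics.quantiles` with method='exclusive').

82

Step 1: Sort the data: [3, 8, 10, 24, 37, 41, 46, 54, 56, 58, 69, 82, 82, 83, 92]
Step 2: n = 15
Step 3: Using the exclusive quartile method:
  Q1 = 24
  Q2 (median) = 54
  Q3 = 82
  IQR = Q3 - Q1 = 82 - 24 = 58
Step 4: Q3 = 82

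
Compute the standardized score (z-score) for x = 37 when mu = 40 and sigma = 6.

-0.5

Step 1: Recall the z-score formula: z = (x - mu) / sigma
Step 2: Substitute values: z = (37 - 40) / 6
Step 3: z = -3 / 6 = -0.5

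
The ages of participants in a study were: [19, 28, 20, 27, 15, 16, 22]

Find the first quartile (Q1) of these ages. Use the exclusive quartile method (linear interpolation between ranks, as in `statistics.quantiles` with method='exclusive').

16

Step 1: Sort the data: [15, 16, 19, 20, 22, 27, 28]
Step 2: n = 7
Step 3: Using the exclusive quartile method:
  Q1 = 16
  Q2 (median) = 20
  Q3 = 27
  IQR = Q3 - Q1 = 27 - 16 = 11
Step 4: Q1 = 16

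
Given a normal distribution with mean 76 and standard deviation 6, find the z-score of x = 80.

0.6667

Step 1: Recall the z-score formula: z = (x - mu) / sigma
Step 2: Substitute values: z = (80 - 76) / 6
Step 3: z = 4 / 6 = 0.6667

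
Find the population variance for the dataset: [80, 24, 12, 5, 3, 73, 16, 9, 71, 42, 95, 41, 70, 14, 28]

903.4489

Step 1: Compute the mean: (80 + 24 + 12 + 5 + 3 + 73 + 16 + 9 + 71 + 42 + 95 + 41 + 70 + 14 + 28) / 15 = 38.8667
Step 2: Compute squared deviations from the mean:
  (80 - 38.8667)^2 = 1691.9511
  (24 - 38.8667)^2 = 221.0178
  (12 - 38.8667)^2 = 721.8178
  (5 - 38.8667)^2 = 1146.9511
  (3 - 38.8667)^2 = 1286.4178
  (73 - 38.8667)^2 = 1165.0844
  (16 - 38.8667)^2 = 522.8844
  (9 - 38.8667)^2 = 892.0178
  (71 - 38.8667)^2 = 1032.5511
  (42 - 38.8667)^2 = 9.8178
  (95 - 38.8667)^2 = 3150.9511
  (41 - 38.8667)^2 = 4.5511
  (70 - 38.8667)^2 = 969.2844
  (14 - 38.8667)^2 = 618.3511
  (28 - 38.8667)^2 = 118.0844
Step 3: Sum of squared deviations = 13551.7333
Step 4: Population variance = 13551.7333 / 15 = 903.4489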